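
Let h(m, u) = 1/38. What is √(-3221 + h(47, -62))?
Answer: I*√4651086/38 ≈ 56.754*I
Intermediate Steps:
h(m, u) = 1/38
√(-3221 + h(47, -62)) = √(-3221 + 1/38) = √(-122397/38) = I*√4651086/38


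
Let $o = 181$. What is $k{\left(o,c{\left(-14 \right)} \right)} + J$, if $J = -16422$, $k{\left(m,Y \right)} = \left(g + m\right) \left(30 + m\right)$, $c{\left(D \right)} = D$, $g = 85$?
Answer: $39704$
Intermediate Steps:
$k{\left(m,Y \right)} = \left(30 + m\right) \left(85 + m\right)$ ($k{\left(m,Y \right)} = \left(85 + m\right) \left(30 + m\right) = \left(30 + m\right) \left(85 + m\right)$)
$k{\left(o,c{\left(-14 \right)} \right)} + J = \left(2550 + 181^{2} + 115 \cdot 181\right) - 16422 = \left(2550 + 32761 + 20815\right) - 16422 = 56126 - 16422 = 39704$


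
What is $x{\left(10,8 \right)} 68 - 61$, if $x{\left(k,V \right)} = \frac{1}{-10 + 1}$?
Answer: $- \frac{617}{9} \approx -68.556$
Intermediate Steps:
$x{\left(k,V \right)} = - \frac{1}{9}$ ($x{\left(k,V \right)} = \frac{1}{-9} = - \frac{1}{9}$)
$x{\left(10,8 \right)} 68 - 61 = \left(- \frac{1}{9}\right) 68 - 61 = - \frac{68}{9} - 61 = - \frac{617}{9}$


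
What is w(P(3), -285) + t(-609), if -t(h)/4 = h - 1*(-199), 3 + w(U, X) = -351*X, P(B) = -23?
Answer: 101672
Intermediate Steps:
w(U, X) = -3 - 351*X
t(h) = -796 - 4*h (t(h) = -4*(h - 1*(-199)) = -4*(h + 199) = -4*(199 + h) = -796 - 4*h)
w(P(3), -285) + t(-609) = (-3 - 351*(-285)) + (-796 - 4*(-609)) = (-3 + 100035) + (-796 + 2436) = 100032 + 1640 = 101672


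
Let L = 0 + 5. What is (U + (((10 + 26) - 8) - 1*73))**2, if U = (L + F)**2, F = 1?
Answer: 81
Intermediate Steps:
L = 5
U = 36 (U = (5 + 1)**2 = 6**2 = 36)
(U + (((10 + 26) - 8) - 1*73))**2 = (36 + (((10 + 26) - 8) - 1*73))**2 = (36 + ((36 - 8) - 73))**2 = (36 + (28 - 73))**2 = (36 - 45)**2 = (-9)**2 = 81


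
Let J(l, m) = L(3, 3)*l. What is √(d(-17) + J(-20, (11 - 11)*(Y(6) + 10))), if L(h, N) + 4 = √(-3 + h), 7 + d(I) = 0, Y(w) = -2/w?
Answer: √73 ≈ 8.5440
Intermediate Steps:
d(I) = -7 (d(I) = -7 + 0 = -7)
L(h, N) = -4 + √(-3 + h)
J(l, m) = -4*l (J(l, m) = (-4 + √(-3 + 3))*l = (-4 + √0)*l = (-4 + 0)*l = -4*l)
√(d(-17) + J(-20, (11 - 11)*(Y(6) + 10))) = √(-7 - 4*(-20)) = √(-7 + 80) = √73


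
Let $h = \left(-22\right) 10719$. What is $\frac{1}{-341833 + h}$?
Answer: $- \frac{1}{577651} \approx -1.7311 \cdot 10^{-6}$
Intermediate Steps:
$h = -235818$
$\frac{1}{-341833 + h} = \frac{1}{-341833 - 235818} = \frac{1}{-577651} = - \frac{1}{577651}$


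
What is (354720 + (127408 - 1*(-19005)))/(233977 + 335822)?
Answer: 501133/569799 ≈ 0.87949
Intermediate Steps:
(354720 + (127408 - 1*(-19005)))/(233977 + 335822) = (354720 + (127408 + 19005))/569799 = (354720 + 146413)*(1/569799) = 501133*(1/569799) = 501133/569799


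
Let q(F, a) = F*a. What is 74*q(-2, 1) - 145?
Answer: -293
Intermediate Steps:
74*q(-2, 1) - 145 = 74*(-2*1) - 145 = 74*(-2) - 145 = -148 - 145 = -293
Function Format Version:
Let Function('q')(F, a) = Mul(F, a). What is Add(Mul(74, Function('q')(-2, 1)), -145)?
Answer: -293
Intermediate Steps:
Add(Mul(74, Function('q')(-2, 1)), -145) = Add(Mul(74, Mul(-2, 1)), -145) = Add(Mul(74, -2), -145) = Add(-148, -145) = -293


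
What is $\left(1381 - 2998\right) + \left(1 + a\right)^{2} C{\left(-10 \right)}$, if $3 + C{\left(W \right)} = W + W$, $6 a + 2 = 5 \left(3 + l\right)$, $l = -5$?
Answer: $-1640$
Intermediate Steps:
$a = -2$ ($a = - \frac{1}{3} + \frac{5 \left(3 - 5\right)}{6} = - \frac{1}{3} + \frac{5 \left(-2\right)}{6} = - \frac{1}{3} + \frac{1}{6} \left(-10\right) = - \frac{1}{3} - \frac{5}{3} = -2$)
$C{\left(W \right)} = -3 + 2 W$ ($C{\left(W \right)} = -3 + \left(W + W\right) = -3 + 2 W$)
$\left(1381 - 2998\right) + \left(1 + a\right)^{2} C{\left(-10 \right)} = \left(1381 - 2998\right) + \left(1 - 2\right)^{2} \left(-3 + 2 \left(-10\right)\right) = -1617 + \left(-1\right)^{2} \left(-3 - 20\right) = -1617 + 1 \left(-23\right) = -1617 - 23 = -1640$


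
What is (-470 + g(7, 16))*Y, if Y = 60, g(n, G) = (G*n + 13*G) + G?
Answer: -8040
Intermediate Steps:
g(n, G) = 14*G + G*n (g(n, G) = (13*G + G*n) + G = 14*G + G*n)
(-470 + g(7, 16))*Y = (-470 + 16*(14 + 7))*60 = (-470 + 16*21)*60 = (-470 + 336)*60 = -134*60 = -8040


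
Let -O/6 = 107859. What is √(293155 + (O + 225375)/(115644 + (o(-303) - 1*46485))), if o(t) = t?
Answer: √38607289324646/11476 ≈ 541.43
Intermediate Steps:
O = -647154 (O = -6*107859 = -647154)
√(293155 + (O + 225375)/(115644 + (o(-303) - 1*46485))) = √(293155 + (-647154 + 225375)/(115644 + (-303 - 1*46485))) = √(293155 - 421779/(115644 + (-303 - 46485))) = √(293155 - 421779/(115644 - 46788)) = √(293155 - 421779/68856) = √(293155 - 421779*1/68856) = √(293155 - 140593/22952) = √(6728352967/22952) = √38607289324646/11476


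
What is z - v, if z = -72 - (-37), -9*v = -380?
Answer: -695/9 ≈ -77.222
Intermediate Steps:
v = 380/9 (v = -⅑*(-380) = 380/9 ≈ 42.222)
z = -35 (z = -72 - 1*(-37) = -72 + 37 = -35)
z - v = -35 - 1*380/9 = -35 - 380/9 = -695/9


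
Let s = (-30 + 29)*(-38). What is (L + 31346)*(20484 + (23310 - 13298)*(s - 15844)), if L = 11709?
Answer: -6812557689340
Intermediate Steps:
s = 38 (s = -1*(-38) = 38)
(L + 31346)*(20484 + (23310 - 13298)*(s - 15844)) = (11709 + 31346)*(20484 + (23310 - 13298)*(38 - 15844)) = 43055*(20484 + 10012*(-15806)) = 43055*(20484 - 158249672) = 43055*(-158229188) = -6812557689340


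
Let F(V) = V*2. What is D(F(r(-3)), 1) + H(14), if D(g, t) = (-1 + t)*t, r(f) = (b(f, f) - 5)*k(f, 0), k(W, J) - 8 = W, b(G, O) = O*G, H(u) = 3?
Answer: 3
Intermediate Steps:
b(G, O) = G*O
k(W, J) = 8 + W
r(f) = (-5 + f²)*(8 + f) (r(f) = (f*f - 5)*(8 + f) = (f² - 5)*(8 + f) = (-5 + f²)*(8 + f))
F(V) = 2*V
D(g, t) = t*(-1 + t)
D(F(r(-3)), 1) + H(14) = 1*(-1 + 1) + 3 = 1*0 + 3 = 0 + 3 = 3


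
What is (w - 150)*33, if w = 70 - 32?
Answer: -3696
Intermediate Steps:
w = 38
(w - 150)*33 = (38 - 150)*33 = -112*33 = -3696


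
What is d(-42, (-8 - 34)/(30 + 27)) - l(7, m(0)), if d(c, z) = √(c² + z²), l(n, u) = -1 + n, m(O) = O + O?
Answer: -6 + 70*√130/19 ≈ 36.006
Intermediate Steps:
m(O) = 2*O
d(-42, (-8 - 34)/(30 + 27)) - l(7, m(0)) = √((-42)² + ((-8 - 34)/(30 + 27))²) - (-1 + 7) = √(1764 + (-42/57)²) - 1*6 = √(1764 + (-42*1/57)²) - 6 = √(1764 + (-14/19)²) - 6 = √(1764 + 196/361) - 6 = √(637000/361) - 6 = 70*√130/19 - 6 = -6 + 70*√130/19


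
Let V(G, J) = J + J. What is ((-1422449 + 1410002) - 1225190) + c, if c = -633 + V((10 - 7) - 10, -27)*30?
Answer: -1239890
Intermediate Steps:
V(G, J) = 2*J
c = -2253 (c = -633 + (2*(-27))*30 = -633 - 54*30 = -633 - 1620 = -2253)
((-1422449 + 1410002) - 1225190) + c = ((-1422449 + 1410002) - 1225190) - 2253 = (-12447 - 1225190) - 2253 = -1237637 - 2253 = -1239890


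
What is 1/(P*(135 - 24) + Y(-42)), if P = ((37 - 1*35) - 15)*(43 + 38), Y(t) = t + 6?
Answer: -1/116919 ≈ -8.5529e-6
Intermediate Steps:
Y(t) = 6 + t
P = -1053 (P = ((37 - 35) - 15)*81 = (2 - 15)*81 = -13*81 = -1053)
1/(P*(135 - 24) + Y(-42)) = 1/(-1053*(135 - 24) + (6 - 42)) = 1/(-1053*111 - 36) = 1/(-116883 - 36) = 1/(-116919) = -1/116919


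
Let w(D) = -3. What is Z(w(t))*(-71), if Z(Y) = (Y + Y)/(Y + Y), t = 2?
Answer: -71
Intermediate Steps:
Z(Y) = 1 (Z(Y) = (2*Y)/((2*Y)) = (2*Y)*(1/(2*Y)) = 1)
Z(w(t))*(-71) = 1*(-71) = -71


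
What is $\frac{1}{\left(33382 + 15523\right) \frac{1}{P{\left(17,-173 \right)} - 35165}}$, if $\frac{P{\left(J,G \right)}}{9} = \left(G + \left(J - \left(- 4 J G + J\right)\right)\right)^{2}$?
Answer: $\frac{1282392556}{48905} \approx 26222.0$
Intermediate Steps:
$P{\left(J,G \right)} = 9 \left(G + 4 G J\right)^{2}$ ($P{\left(J,G \right)} = 9 \left(G + \left(J - \left(- 4 J G + J\right)\right)\right)^{2} = 9 \left(G + \left(J - \left(- 4 G J + J\right)\right)\right)^{2} = 9 \left(G + \left(J - \left(J - 4 G J\right)\right)\right)^{2} = 9 \left(G + \left(J + \left(- J + 4 G J\right)\right)\right)^{2} = 9 \left(G + 4 G J\right)^{2}$)
$\frac{1}{\left(33382 + 15523\right) \frac{1}{P{\left(17,-173 \right)} - 35165}} = \frac{1}{\left(33382 + 15523\right) \frac{1}{9 \left(-173\right)^{2} \left(1 + 4 \cdot 17\right)^{2} - 35165}} = \frac{1}{48905 \frac{1}{9 \cdot 29929 \left(1 + 68\right)^{2} - 35165}} = \frac{1}{48905 \frac{1}{9 \cdot 29929 \cdot 69^{2} - 35165}} = \frac{1}{48905 \frac{1}{9 \cdot 29929 \cdot 4761 - 35165}} = \frac{1}{48905 \frac{1}{1282427721 - 35165}} = \frac{1}{48905 \cdot \frac{1}{1282392556}} = \frac{1}{\frac{48905}{1282392556}} = \frac{1282392556}{48905}$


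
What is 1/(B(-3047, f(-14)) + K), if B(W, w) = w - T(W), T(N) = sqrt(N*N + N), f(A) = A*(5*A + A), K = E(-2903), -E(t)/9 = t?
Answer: 27303/736172647 + sqrt(9281162)/736172647 ≈ 4.1226e-5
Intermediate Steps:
E(t) = -9*t
K = 26127 (K = -9*(-2903) = 26127)
f(A) = 6*A**2 (f(A) = A*(6*A) = 6*A**2)
T(N) = sqrt(N + N**2) (T(N) = sqrt(N**2 + N) = sqrt(N + N**2))
B(W, w) = w - sqrt(W*(1 + W))
1/(B(-3047, f(-14)) + K) = 1/((6*(-14)**2 - sqrt(-3047*(1 - 3047))) + 26127) = 1/((6*196 - sqrt(-3047*(-3046))) + 26127) = 1/((1176 - sqrt(9281162)) + 26127) = 1/(27303 - sqrt(9281162))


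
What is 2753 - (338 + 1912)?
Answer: 503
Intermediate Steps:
2753 - (338 + 1912) = 2753 - 1*2250 = 2753 - 2250 = 503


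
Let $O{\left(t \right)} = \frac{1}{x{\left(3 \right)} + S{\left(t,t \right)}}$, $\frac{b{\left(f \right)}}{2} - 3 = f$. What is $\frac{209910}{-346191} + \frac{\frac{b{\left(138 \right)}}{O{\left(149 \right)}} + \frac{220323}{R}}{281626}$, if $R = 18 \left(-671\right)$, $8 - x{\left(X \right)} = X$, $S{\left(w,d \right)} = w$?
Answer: $- \frac{59166157754981}{130840150771572} \approx -0.4522$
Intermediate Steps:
$b{\left(f \right)} = 6 + 2 f$
$x{\left(X \right)} = 8 - X$
$O{\left(t \right)} = \frac{1}{5 + t}$ ($O{\left(t \right)} = \frac{1}{\left(8 - 3\right) + t} = \frac{1}{5 + t}$)
$R = -12078$
$\frac{209910}{-346191} + \frac{\frac{b{\left(138 \right)}}{O{\left(149 \right)}} + \frac{220323}{R}}{281626} = \frac{209910}{-346191} + \frac{\frac{6 + 2 \cdot 138}{\frac{1}{5 + 149}} + \frac{220323}{-12078}}{281626} = 209910 \left(- \frac{1}{346191}\right) + \left(\frac{6 + 276}{\frac{1}{154}} + 220323 \left(- \frac{1}{12078}\right)\right) \frac{1}{281626} = - \frac{69970}{115397} + \left(282 \frac{1}{\frac{1}{154}} - \frac{73441}{4026}\right) \frac{1}{281626} = - \frac{69970}{115397} + \left(282 \cdot 154 - \frac{73441}{4026}\right) \frac{1}{281626} = - \frac{69970}{115397} + \left(43428 - \frac{73441}{4026}\right) \frac{1}{281626} = - \frac{69970}{115397} + \frac{174767687}{4026} \cdot \frac{1}{281626} = - \frac{69970}{115397} + \frac{174767687}{1133826276} = - \frac{59166157754981}{130840150771572}$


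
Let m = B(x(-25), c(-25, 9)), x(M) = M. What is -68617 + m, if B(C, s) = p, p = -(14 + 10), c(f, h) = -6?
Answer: -68641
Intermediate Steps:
p = -24 (p = -1*24 = -24)
B(C, s) = -24
m = -24
-68617 + m = -68617 - 24 = -68641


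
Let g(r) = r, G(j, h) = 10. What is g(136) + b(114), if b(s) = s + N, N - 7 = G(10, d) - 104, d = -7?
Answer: 163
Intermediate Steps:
N = -87 (N = 7 + (10 - 104) = 7 - 94 = -87)
b(s) = -87 + s (b(s) = s - 87 = -87 + s)
g(136) + b(114) = 136 + (-87 + 114) = 136 + 27 = 163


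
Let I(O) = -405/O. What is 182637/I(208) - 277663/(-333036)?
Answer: -52063474487/555060 ≈ -93798.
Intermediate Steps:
182637/I(208) - 277663/(-333036) = 182637/((-405/208)) - 277663/(-333036) = 182637/((-405*1/208)) - 277663*(-1/333036) = 182637/(-405/208) + 277663/333036 = 182637*(-208/405) + 277663/333036 = -4220944/45 + 277663/333036 = -52063474487/555060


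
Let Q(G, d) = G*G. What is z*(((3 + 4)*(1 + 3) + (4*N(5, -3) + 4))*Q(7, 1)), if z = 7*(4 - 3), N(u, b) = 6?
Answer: 19208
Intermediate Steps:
Q(G, d) = G²
z = 7 (z = 7*1 = 7)
z*(((3 + 4)*(1 + 3) + (4*N(5, -3) + 4))*Q(7, 1)) = 7*(((3 + 4)*(1 + 3) + (4*6 + 4))*7²) = 7*((7*4 + (24 + 4))*49) = 7*((28 + 28)*49) = 7*(56*49) = 7*2744 = 19208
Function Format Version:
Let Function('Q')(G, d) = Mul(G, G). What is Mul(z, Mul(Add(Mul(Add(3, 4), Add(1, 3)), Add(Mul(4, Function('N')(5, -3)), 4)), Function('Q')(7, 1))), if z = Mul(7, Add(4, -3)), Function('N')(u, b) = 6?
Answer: 19208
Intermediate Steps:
Function('Q')(G, d) = Pow(G, 2)
z = 7 (z = Mul(7, 1) = 7)
Mul(z, Mul(Add(Mul(Add(3, 4), Add(1, 3)), Add(Mul(4, Function('N')(5, -3)), 4)), Function('Q')(7, 1))) = Mul(7, Mul(Add(Mul(Add(3, 4), Add(1, 3)), Add(Mul(4, 6), 4)), Pow(7, 2))) = Mul(7, Mul(Add(Mul(7, 4), Add(24, 4)), 49)) = Mul(7, Mul(Add(28, 28), 49)) = Mul(7, Mul(56, 49)) = Mul(7, 2744) = 19208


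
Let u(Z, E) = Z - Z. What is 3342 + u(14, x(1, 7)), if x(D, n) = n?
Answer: 3342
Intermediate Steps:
u(Z, E) = 0
3342 + u(14, x(1, 7)) = 3342 + 0 = 3342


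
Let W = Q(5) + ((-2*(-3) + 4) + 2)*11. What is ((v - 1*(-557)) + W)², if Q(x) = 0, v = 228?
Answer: 840889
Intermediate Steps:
W = 132 (W = 0 + ((-2*(-3) + 4) + 2)*11 = 0 + ((6 + 4) + 2)*11 = 0 + (10 + 2)*11 = 0 + 12*11 = 0 + 132 = 132)
((v - 1*(-557)) + W)² = ((228 - 1*(-557)) + 132)² = ((228 + 557) + 132)² = (785 + 132)² = 917² = 840889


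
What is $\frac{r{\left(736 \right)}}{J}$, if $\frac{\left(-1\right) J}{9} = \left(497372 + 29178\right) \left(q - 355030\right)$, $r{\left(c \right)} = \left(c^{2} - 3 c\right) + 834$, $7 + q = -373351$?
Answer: $\frac{270161}{1725897156300} \approx 1.5653 \cdot 10^{-7}$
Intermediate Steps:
$q = -373358$ ($q = -7 - 373351 = -373358$)
$r{\left(c \right)} = 834 + c^{2} - 3 c$
$J = 3451794312600$ ($J = - 9 \left(497372 + 29178\right) \left(-373358 - 355030\right) = - 9 \cdot 526550 \left(-728388\right) = \left(-9\right) \left(-383532701400\right) = 3451794312600$)
$\frac{r{\left(736 \right)}}{J} = \frac{834 + 736^{2} - 2208}{3451794312600} = \left(834 + 541696 - 2208\right) \frac{1}{3451794312600} = 540322 \cdot \frac{1}{3451794312600} = \frac{270161}{1725897156300}$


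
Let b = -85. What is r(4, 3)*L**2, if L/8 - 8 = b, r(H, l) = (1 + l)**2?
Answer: 6071296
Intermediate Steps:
L = -616 (L = 64 + 8*(-85) = 64 - 680 = -616)
r(4, 3)*L**2 = (1 + 3)**2*(-616)**2 = 4**2*379456 = 16*379456 = 6071296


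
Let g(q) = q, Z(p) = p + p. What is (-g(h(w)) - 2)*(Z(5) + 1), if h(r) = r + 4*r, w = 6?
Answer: -352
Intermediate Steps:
Z(p) = 2*p
h(r) = 5*r
(-g(h(w)) - 2)*(Z(5) + 1) = (-5*6 - 2)*(2*5 + 1) = (-1*30 - 2)*(10 + 1) = (-30 - 2)*11 = -32*11 = -352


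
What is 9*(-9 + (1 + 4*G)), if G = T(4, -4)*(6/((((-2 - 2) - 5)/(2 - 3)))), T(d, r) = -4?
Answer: -168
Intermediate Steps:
G = -8/3 (G = -24/(((-2 - 2) - 5)/(2 - 3)) = -24/((-4 - 5)/(-1)) = -24/((-9*(-1))) = -24/9 = -4*⅔ = -8/3 ≈ -2.6667)
9*(-9 + (1 + 4*G)) = 9*(-9 + (1 + 4*(-8/3))) = 9*(-9 + (1 - 32/3)) = 9*(-9 - 29/3) = 9*(-56/3) = -168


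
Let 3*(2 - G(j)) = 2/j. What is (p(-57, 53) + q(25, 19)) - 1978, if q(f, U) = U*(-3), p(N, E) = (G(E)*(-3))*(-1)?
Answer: -107539/53 ≈ -2029.0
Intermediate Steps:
G(j) = 2 - 2/(3*j)
p(N, E) = 6 - 2/E (p(N, E) = ((2 - 2/(3*E))*(-3))*(-1) = (-6 + 2/E)*(-1) = 6 - 2/E)
q(f, U) = -3*U
(p(-57, 53) + q(25, 19)) - 1978 = ((6 - 2/53) - 3*19) - 1978 = ((6 - 2*1/53) - 57) - 1978 = ((6 - 2/53) - 57) - 1978 = (316/53 - 57) - 1978 = -2705/53 - 1978 = -107539/53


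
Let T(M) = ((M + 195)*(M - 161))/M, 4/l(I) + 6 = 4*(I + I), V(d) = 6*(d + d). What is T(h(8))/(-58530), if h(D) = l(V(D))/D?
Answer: 72917221703/89199720 ≈ 817.46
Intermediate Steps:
V(d) = 12*d (V(d) = 6*(2*d) = 12*d)
l(I) = 4/(-6 + 8*I) (l(I) = 4/(-6 + 4*(I + I)) = 4/(-6 + 4*(2*I)) = 4/(-6 + 8*I))
h(D) = 2/(D*(-3 + 48*D)) (h(D) = (2/(-3 + 4*(12*D)))/D = (2/(-3 + 48*D))/D = 2/(D*(-3 + 48*D)))
T(M) = (-161 + M)*(195 + M)/M (T(M) = ((195 + M)*(-161 + M))/M = ((-161 + M)*(195 + M))/M = (-161 + M)*(195 + M)/M)
T(h(8))/(-58530) = (34 + (⅔)/(8*(-1 + 16*8)) - 31395/((⅔)/(8*(-1 + 16*8))))/(-58530) = (34 + (⅔)*(⅛)/(-1 + 128) - 31395/((⅔)*(⅛)/(-1 + 128)))*(-1/58530) = (34 + (⅔)*(⅛)/127 - 31395/((⅔)*(⅛)/127))*(-1/58530) = (34 + (⅔)*(⅛)*(1/127) - 31395/((⅔)*(⅛)*(1/127)))*(-1/58530) = (34 + 1/1524 - 31395/1/1524)*(-1/58530) = (34 + 1/1524 - 31395*1524)*(-1/58530) = (34 + 1/1524 - 47845980)*(-1/58530) = -72917221703/1524*(-1/58530) = 72917221703/89199720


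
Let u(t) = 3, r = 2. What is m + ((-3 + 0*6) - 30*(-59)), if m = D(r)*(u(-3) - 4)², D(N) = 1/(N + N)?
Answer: 7069/4 ≈ 1767.3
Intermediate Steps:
D(N) = 1/(2*N)
m = ¼ (m = ((½)/2)*(3 - 4)² = ((½)*(½))*(-1)² = (¼)*1 = ¼ ≈ 0.25000)
m + ((-3 + 0*6) - 30*(-59)) = ¼ + ((-3 + 0*6) - 30*(-59)) = ¼ + ((-3 + 0) + 1770) = ¼ + (-3 + 1770) = ¼ + 1767 = 7069/4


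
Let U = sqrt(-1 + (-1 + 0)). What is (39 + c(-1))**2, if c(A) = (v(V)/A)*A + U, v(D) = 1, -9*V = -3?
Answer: (40 + I*sqrt(2))**2 ≈ 1598.0 + 113.14*I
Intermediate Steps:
V = 1/3 (V = -1/9*(-3) = 1/3 ≈ 0.33333)
U = I*sqrt(2) (U = sqrt(-1 - 1) = sqrt(-2) = I*sqrt(2) ≈ 1.4142*I)
c(A) = 1 + I*sqrt(2) (c(A) = (1/A)*A + I*sqrt(2) = A/A + I*sqrt(2) = 1 + I*sqrt(2))
(39 + c(-1))**2 = (39 + (1 + I*sqrt(2)))**2 = (40 + I*sqrt(2))**2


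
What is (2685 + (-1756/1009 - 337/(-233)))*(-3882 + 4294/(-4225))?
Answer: -2070950646279904/198656965 ≈ -1.0425e+7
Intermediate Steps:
(2685 + (-1756/1009 - 337/(-233)))*(-3882 + 4294/(-4225)) = (2685 + (-1756*1/1009 - 337*(-1/233)))*(-3882 + 4294*(-1/4225)) = (2685 + (-1756/1009 + 337/233))*(-3882 - 4294/4225) = (2685 - 69115/235097)*(-16405744/4225) = (631166330/235097)*(-16405744/4225) = -2070950646279904/198656965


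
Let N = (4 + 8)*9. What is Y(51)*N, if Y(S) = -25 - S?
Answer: -8208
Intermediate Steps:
N = 108 (N = 12*9 = 108)
Y(51)*N = (-25 - 1*51)*108 = (-25 - 51)*108 = -76*108 = -8208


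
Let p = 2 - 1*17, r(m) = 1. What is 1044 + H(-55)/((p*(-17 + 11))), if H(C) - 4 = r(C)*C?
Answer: 31303/30 ≈ 1043.4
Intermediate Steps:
p = -15 (p = 2 - 17 = -15)
H(C) = 4 + C (H(C) = 4 + 1*C = 4 + C)
1044 + H(-55)/((p*(-17 + 11))) = 1044 + (4 - 55)/((-15*(-17 + 11))) = 1044 - 51/((-15*(-6))) = 1044 - 51/90 = 1044 - 51*1/90 = 1044 - 17/30 = 31303/30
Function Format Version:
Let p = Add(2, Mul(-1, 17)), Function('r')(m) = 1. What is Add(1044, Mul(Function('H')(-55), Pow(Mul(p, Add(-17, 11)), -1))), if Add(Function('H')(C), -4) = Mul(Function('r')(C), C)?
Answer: Rational(31303, 30) ≈ 1043.4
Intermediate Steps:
p = -15 (p = Add(2, -17) = -15)
Function('H')(C) = Add(4, C) (Function('H')(C) = Add(4, Mul(1, C)) = Add(4, C))
Add(1044, Mul(Function('H')(-55), Pow(Mul(p, Add(-17, 11)), -1))) = Add(1044, Mul(Add(4, -55), Pow(Mul(-15, Add(-17, 11)), -1))) = Add(1044, Mul(-51, Pow(Mul(-15, -6), -1))) = Add(1044, Mul(-51, Pow(90, -1))) = Add(1044, Mul(-51, Rational(1, 90))) = Add(1044, Rational(-17, 30)) = Rational(31303, 30)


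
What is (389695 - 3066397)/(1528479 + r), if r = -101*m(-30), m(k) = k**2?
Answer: -892234/479193 ≈ -1.8620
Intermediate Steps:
r = -90900 (r = -101*(-30)**2 = -101*900 = -90900)
(389695 - 3066397)/(1528479 + r) = (389695 - 3066397)/(1528479 - 90900) = -2676702/1437579 = -2676702*1/1437579 = -892234/479193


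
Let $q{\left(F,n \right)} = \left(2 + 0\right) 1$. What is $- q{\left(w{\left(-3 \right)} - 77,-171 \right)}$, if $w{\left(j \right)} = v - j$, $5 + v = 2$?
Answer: $-2$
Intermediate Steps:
$v = -3$ ($v = -5 + 2 = -3$)
$w{\left(j \right)} = -3 - j$
$q{\left(F,n \right)} = 2$ ($q{\left(F,n \right)} = 2 \cdot 1 = 2$)
$- q{\left(w{\left(-3 \right)} - 77,-171 \right)} = \left(-1\right) 2 = -2$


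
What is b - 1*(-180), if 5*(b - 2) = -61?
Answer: 849/5 ≈ 169.80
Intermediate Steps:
b = -51/5 (b = 2 + (⅕)*(-61) = 2 - 61/5 = -51/5 ≈ -10.200)
b - 1*(-180) = -51/5 - 1*(-180) = -51/5 + 180 = 849/5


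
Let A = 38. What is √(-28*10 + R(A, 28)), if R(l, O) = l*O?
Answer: 28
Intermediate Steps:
R(l, O) = O*l
√(-28*10 + R(A, 28)) = √(-28*10 + 28*38) = √(-280 + 1064) = √784 = 28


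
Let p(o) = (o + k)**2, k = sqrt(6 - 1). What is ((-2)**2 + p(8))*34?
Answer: 2482 + 544*sqrt(5) ≈ 3698.4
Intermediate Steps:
k = sqrt(5) ≈ 2.2361
p(o) = (o + sqrt(5))**2
((-2)**2 + p(8))*34 = ((-2)**2 + (8 + sqrt(5))**2)*34 = (4 + (8 + sqrt(5))**2)*34 = 136 + 34*(8 + sqrt(5))**2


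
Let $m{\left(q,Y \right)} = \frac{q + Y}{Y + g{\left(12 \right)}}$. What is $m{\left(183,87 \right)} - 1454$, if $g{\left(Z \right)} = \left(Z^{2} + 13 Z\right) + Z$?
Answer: $- \frac{193292}{133} \approx -1453.3$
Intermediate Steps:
$g{\left(Z \right)} = Z^{2} + 14 Z$
$m{\left(q,Y \right)} = \frac{Y + q}{312 + Y}$ ($m{\left(q,Y \right)} = \frac{q + Y}{Y + 12 \left(14 + 12\right)} = \frac{Y + q}{Y + 12 \cdot 26} = \frac{Y + q}{Y + 312} = \frac{Y + q}{312 + Y}$)
$m{\left(183,87 \right)} - 1454 = \frac{87 + 183}{312 + 87} - 1454 = \frac{1}{399} \cdot 270 - 1454 = \frac{90}{133} - 1454 = - \frac{193292}{133}$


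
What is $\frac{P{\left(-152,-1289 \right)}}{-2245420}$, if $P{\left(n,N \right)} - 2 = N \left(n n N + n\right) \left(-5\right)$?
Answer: $\frac{95969942779}{1122710} \approx 85481.0$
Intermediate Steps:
$P{\left(n,N \right)} = 2 - 5 N \left(n + N n^{2}\right)$ ($P{\left(n,N \right)} = 2 + N \left(n n N + n\right) \left(-5\right) = 2 + N \left(n^{2} N + n\right) \left(-5\right) = 2 + N \left(N n^{2} + n\right) \left(-5\right) = 2 + N \left(n + N n^{2}\right) \left(-5\right) = 2 - 5 N \left(n + N n^{2}\right)$)
$\frac{P{\left(-152,-1289 \right)}}{-2245420} = \frac{2 - \left(-6445\right) \left(-152\right) - 5 \left(-1289\right)^{2} \left(-152\right)^{2}}{-2245420} = \left(2 - 979640 - 8307605 \cdot 23104\right) \left(- \frac{1}{2245420}\right) = \left(2 - 979640 - 191938905920\right) \left(- \frac{1}{2245420}\right) = \left(-191939885558\right) \left(- \frac{1}{2245420}\right) = \frac{95969942779}{1122710}$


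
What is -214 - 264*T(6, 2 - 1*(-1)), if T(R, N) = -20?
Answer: 5066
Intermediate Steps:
-214 - 264*T(6, 2 - 1*(-1)) = -214 - 264*(-20) = -214 + 5280 = 5066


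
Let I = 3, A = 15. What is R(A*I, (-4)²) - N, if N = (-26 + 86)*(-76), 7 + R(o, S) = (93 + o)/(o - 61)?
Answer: 36355/8 ≈ 4544.4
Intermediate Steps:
R(o, S) = -7 + (93 + o)/(-61 + o) (R(o, S) = -7 + (93 + o)/(o - 61) = -7 + (93 + o)/(-61 + o))
N = -4560 (N = 60*(-76) = -4560)
R(A*I, (-4)²) - N = 2*(260 - 45*3)/(-61 + 15*3) - 1*(-4560) = 2*(260 - 3*45)/(-61 + 45) + 4560 = 2*(260 - 135)/(-16) + 4560 = 2*(-1/16)*125 + 4560 = -125/8 + 4560 = 36355/8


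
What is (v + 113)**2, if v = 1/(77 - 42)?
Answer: 15649936/1225 ≈ 12775.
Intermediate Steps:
v = 1/35 ≈ 0.028571
(v + 113)**2 = (1/35 + 113)**2 = (3956/35)**2 = 15649936/1225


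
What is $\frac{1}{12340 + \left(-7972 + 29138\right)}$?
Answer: $\frac{1}{33506} \approx 2.9845 \cdot 10^{-5}$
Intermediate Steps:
$\frac{1}{12340 + \left(-7972 + 29138\right)} = \frac{1}{12340 + 21166} = \frac{1}{33506}$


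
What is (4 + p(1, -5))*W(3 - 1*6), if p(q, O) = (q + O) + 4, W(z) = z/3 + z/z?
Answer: 0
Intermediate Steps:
W(z) = 1 + z/3 (W(z) = z*(⅓) + 1 = z/3 + 1 = 1 + z/3)
p(q, O) = 4 + O + q (p(q, O) = (O + q) + 4 = 4 + O + q)
(4 + p(1, -5))*W(3 - 1*6) = (4 + (4 - 5 + 1))*(1 + (3 - 1*6)/3) = (4 + 0)*(1 + (3 - 6)/3) = 4*(1 + (⅓)*(-3)) = 4*(1 - 1) = 4*0 = 0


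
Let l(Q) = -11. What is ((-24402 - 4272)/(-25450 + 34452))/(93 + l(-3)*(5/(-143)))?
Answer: -186381/5464214 ≈ -0.034109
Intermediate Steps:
((-24402 - 4272)/(-25450 + 34452))/(93 + l(-3)*(5/(-143))) = ((-24402 - 4272)/(-25450 + 34452))/(93 - 55/(-143)) = (-28674/9002)/(93 - 55*(-1)/143) = (-28674*1/9002)/(93 - 11*(-5/143)) = -14337/(4501*(93 + 5/13)) = -14337/(4501*1214/13) = -14337/4501*13/1214 = -186381/5464214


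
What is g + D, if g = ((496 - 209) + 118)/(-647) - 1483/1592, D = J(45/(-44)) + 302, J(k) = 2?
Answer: 311523035/1030024 ≈ 302.44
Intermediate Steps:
D = 304 (D = 2 + 302 = 304)
g = -1604261/1030024 (g = (287 + 118)*(-1/647) - 1483*1/1592 = 405*(-1/647) - 1483/1592 = -405/647 - 1483/1592 = -1604261/1030024 ≈ -1.5575)
g + D = -1604261/1030024 + 304 = 311523035/1030024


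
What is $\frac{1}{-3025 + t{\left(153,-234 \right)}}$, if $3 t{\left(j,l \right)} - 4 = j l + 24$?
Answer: $- \frac{3}{44849} \approx -6.6891 \cdot 10^{-5}$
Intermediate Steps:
$t{\left(j,l \right)} = \frac{28}{3} + \frac{j l}{3}$ ($t{\left(j,l \right)} = \frac{4}{3} + \frac{j l + 24}{3} = \frac{4}{3} + \frac{24 + j l}{3} = \frac{4}{3} + \left(8 + \frac{j l}{3}\right) = \frac{28}{3} + \frac{j l}{3}$)
$\frac{1}{-3025 + t{\left(153,-234 \right)}} = \frac{1}{-3025 + \left(\frac{28}{3} + \frac{1}{3} \cdot 153 \left(-234\right)\right)} = \frac{1}{-3025 + \left(\frac{28}{3} - 11934\right)} = \frac{1}{-3025 - \frac{35774}{3}} = \frac{1}{- \frac{44849}{3}} = - \frac{3}{44849}$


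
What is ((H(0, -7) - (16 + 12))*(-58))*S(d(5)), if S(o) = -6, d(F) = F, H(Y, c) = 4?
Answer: -8352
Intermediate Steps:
((H(0, -7) - (16 + 12))*(-58))*S(d(5)) = ((4 - (16 + 12))*(-58))*(-6) = ((4 - 1*28)*(-58))*(-6) = ((4 - 28)*(-58))*(-6) = -24*(-58)*(-6) = 1392*(-6) = -8352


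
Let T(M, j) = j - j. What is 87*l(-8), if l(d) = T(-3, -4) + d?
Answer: -696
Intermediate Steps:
T(M, j) = 0
l(d) = d (l(d) = 0 + d = d)
87*l(-8) = 87*(-8) = -696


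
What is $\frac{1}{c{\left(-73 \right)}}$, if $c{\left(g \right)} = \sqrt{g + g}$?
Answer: $- \frac{i \sqrt{146}}{146} \approx - 0.082761 i$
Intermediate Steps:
$c{\left(g \right)} = \sqrt{2} \sqrt{g}$ ($c{\left(g \right)} = \sqrt{2 g} = \sqrt{2} \sqrt{g}$)
$\frac{1}{c{\left(-73 \right)}} = \frac{1}{\sqrt{2} \sqrt{-73}} = \frac{1}{\sqrt{2} i \sqrt{73}} = \frac{1}{i \sqrt{146}} = - \frac{i \sqrt{146}}{146}$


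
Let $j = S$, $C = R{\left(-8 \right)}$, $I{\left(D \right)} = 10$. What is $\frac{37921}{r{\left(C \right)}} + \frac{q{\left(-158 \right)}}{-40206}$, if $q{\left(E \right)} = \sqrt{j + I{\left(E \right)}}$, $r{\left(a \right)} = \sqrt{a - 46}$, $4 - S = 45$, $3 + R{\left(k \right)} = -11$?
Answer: $\frac{i \left(- 254108621 \sqrt{15} - 5 \sqrt{31}\right)}{201030} \approx - 4895.6 i$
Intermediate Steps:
$R{\left(k \right)} = -14$ ($R{\left(k \right)} = -3 - 11 = -14$)
$C = -14$
$S = -41$ ($S = 4 - 45 = -41$)
$r{\left(a \right)} = \sqrt{-46 + a}$
$j = -41$
$q{\left(E \right)} = i \sqrt{31}$ ($q{\left(E \right)} = \sqrt{-41 + 10} = \sqrt{-31} = i \sqrt{31}$)
$\frac{37921}{r{\left(C \right)}} + \frac{q{\left(-158 \right)}}{-40206} = \frac{37921}{\sqrt{-46 - 14}} + \frac{i \sqrt{31}}{-40206} = \frac{37921}{\sqrt{-60}} + i \sqrt{31} \left(- \frac{1}{40206}\right) = \frac{37921}{2 i \sqrt{15}} - \frac{i \sqrt{31}}{40206} = 37921 \left(- \frac{i \sqrt{15}}{30}\right) - \frac{i \sqrt{31}}{40206} = - \frac{37921 i \sqrt{15}}{30} - \frac{i \sqrt{31}}{40206}$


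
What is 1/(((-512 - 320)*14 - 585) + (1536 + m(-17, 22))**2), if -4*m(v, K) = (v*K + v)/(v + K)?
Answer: 400/963001121 ≈ 4.1537e-7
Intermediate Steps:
m(v, K) = -(v + K*v)/(4*(K + v)) (m(v, K) = -(v*K + v)/(4*(v + K)) = -(K*v + v)/(4*(K + v)) = -(v + K*v)/(4*(K + v)))
1/(((-512 - 320)*14 - 585) + (1536 + m(-17, 22))**2) = 1/(((-512 - 320)*14 - 585) + (1536 - 1*(-17)*(1 + 22)/(4*22 + 4*(-17)))**2) = 1/((-832*14 - 585) + (1536 - 1*(-17)*23/(88 - 68))**2) = 1/((-11648 - 585) + (1536 - 1*(-17)*23/20)**2) = 1/(-12233 + (1536 - 1*(-17)*1/20*23)**2) = 1/(-12233 + (1536 + 391/20)**2) = 1/(-12233 + (31111/20)**2) = 1/(-12233 + 967894321/400) = 1/(963001121/400) = 400/963001121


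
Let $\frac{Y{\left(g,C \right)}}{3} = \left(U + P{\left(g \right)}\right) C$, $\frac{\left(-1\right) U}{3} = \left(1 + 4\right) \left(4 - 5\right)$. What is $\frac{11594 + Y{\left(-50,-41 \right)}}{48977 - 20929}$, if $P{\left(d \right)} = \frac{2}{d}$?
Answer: $\frac{30481}{87650} \approx 0.34776$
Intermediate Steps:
$U = 15$ ($U = - 3 \left(1 + 4\right) \left(4 - 5\right) = - 3 \cdot 5 \left(-1\right) = \left(-3\right) \left(-5\right) = 15$)
$Y{\left(g,C \right)} = 3 C \left(15 + \frac{2}{g}\right)$ ($Y{\left(g,C \right)} = 3 \left(15 + \frac{2}{g}\right) C = 3 C \left(15 + \frac{2}{g}\right)$)
$\frac{11594 + Y{\left(-50,-41 \right)}}{48977 - 20929} = \frac{11594 + \left(45 \left(-41\right) + 6 \left(-41\right) \frac{1}{-50}\right)}{48977 - 20929} = \frac{11594 - \left(1845 + 246 \left(- \frac{1}{50}\right)\right)}{28048} = \left(11594 + \left(-1845 + \frac{123}{25}\right)\right) \frac{1}{28048} = \left(11594 - \frac{46002}{25}\right) \frac{1}{28048} = \frac{243848}{25} \cdot \frac{1}{28048} = \frac{30481}{87650}$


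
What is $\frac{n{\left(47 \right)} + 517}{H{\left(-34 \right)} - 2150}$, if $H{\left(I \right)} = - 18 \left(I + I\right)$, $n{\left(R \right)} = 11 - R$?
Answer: $- \frac{481}{926} \approx -0.51944$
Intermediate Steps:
$H{\left(I \right)} = - 36 I$ ($H{\left(I \right)} = - 18 \cdot 2 I = - 36 I$)
$\frac{n{\left(47 \right)} + 517}{H{\left(-34 \right)} - 2150} = \frac{\left(11 - 47\right) + 517}{\left(-36\right) \left(-34\right) - 2150} = \frac{\left(11 - 47\right) + 517}{1224 - 2150} = \frac{-36 + 517}{-926} = 481 \left(- \frac{1}{926}\right) = - \frac{481}{926}$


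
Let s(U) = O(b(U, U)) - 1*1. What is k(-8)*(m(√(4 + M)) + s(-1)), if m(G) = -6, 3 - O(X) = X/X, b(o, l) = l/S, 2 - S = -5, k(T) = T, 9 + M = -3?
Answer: 40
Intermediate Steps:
M = -12 (M = -9 - 3 = -12)
S = 7 (S = 2 - 1*(-5) = 2 + 5 = 7)
b(o, l) = l/7
O(X) = 2 (O(X) = 3 - X/X = 3 - 1*1 = 3 - 1 = 2)
s(U) = 1 (s(U) = 2 - 1*1 = 2 - 1 = 1)
k(-8)*(m(√(4 + M)) + s(-1)) = -8*(-6 + 1) = -8*(-5) = 40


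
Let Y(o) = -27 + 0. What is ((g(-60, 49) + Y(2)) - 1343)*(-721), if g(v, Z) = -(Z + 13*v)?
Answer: 460719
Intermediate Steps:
Y(o) = -27
g(v, Z) = -Z - 13*v
((g(-60, 49) + Y(2)) - 1343)*(-721) = (((-1*49 - 13*(-60)) - 27) - 1343)*(-721) = (((-49 + 780) - 27) - 1343)*(-721) = ((731 - 27) - 1343)*(-721) = (704 - 1343)*(-721) = -639*(-721) = 460719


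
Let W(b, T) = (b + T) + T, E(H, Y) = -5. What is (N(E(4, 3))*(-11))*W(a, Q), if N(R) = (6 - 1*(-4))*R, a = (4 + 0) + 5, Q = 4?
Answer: 9350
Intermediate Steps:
a = 9 (a = 4 + 5 = 9)
N(R) = 10*R (N(R) = (6 + 4)*R = 10*R)
W(b, T) = b + 2*T (W(b, T) = (T + b) + T = b + 2*T)
(N(E(4, 3))*(-11))*W(a, Q) = ((10*(-5))*(-11))*(9 + 2*4) = (-50*(-11))*(9 + 8) = 550*17 = 9350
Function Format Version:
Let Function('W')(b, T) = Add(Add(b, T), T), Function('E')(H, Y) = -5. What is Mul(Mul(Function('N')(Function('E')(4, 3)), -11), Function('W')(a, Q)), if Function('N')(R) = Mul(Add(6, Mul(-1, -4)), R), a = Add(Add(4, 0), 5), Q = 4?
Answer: 9350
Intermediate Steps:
a = 9 (a = Add(4, 5) = 9)
Function('N')(R) = Mul(10, R) (Function('N')(R) = Mul(Add(6, 4), R) = Mul(10, R))
Function('W')(b, T) = Add(b, Mul(2, T)) (Function('W')(b, T) = Add(Add(T, b), T) = Add(b, Mul(2, T)))
Mul(Mul(Function('N')(Function('E')(4, 3)), -11), Function('W')(a, Q)) = Mul(Mul(Mul(10, -5), -11), Add(9, Mul(2, 4))) = Mul(Mul(-50, -11), Add(9, 8)) = Mul(550, 17) = 9350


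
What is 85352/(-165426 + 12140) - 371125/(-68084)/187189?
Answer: -543859075950801/976782528864268 ≈ -0.55679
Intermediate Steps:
85352/(-165426 + 12140) - 371125/(-68084)/187189 = 85352/(-153286) - 371125*(-1/68084)*(1/187189) = 85352*(-1/153286) + (371125/68084)*(1/187189) = -42676/76643 + 371125/12744575876 = -543859075950801/976782528864268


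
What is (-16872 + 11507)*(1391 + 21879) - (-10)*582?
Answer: -124837730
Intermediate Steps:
(-16872 + 11507)*(1391 + 21879) - (-10)*582 = -5365*23270 - 1*(-5820) = -124843550 + 5820 = -124837730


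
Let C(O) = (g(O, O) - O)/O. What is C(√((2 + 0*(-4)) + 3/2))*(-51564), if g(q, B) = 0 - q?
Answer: 103128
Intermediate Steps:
g(q, B) = -q
C(O) = -2 (C(O) = (-O - O)/O = (-2*O)/O = -2)
C(√((2 + 0*(-4)) + 3/2))*(-51564) = -2*(-51564) = 103128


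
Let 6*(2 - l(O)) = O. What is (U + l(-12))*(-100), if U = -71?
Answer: 6700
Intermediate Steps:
l(O) = 2 - O/6
(U + l(-12))*(-100) = (-71 + (2 - ⅙*(-12)))*(-100) = (-71 + (2 + 2))*(-100) = (-71 + 4)*(-100) = -67*(-100) = 6700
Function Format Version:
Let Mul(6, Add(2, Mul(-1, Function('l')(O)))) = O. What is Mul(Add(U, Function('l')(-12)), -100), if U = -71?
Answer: 6700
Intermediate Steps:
Function('l')(O) = Add(2, Mul(Rational(-1, 6), O))
Mul(Add(U, Function('l')(-12)), -100) = Mul(Add(-71, Add(2, Mul(Rational(-1, 6), -12))), -100) = Mul(Add(-71, Add(2, 2)), -100) = Mul(Add(-71, 4), -100) = Mul(-67, -100) = 6700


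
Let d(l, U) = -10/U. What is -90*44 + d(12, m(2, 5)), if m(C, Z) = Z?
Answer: -3962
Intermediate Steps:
-90*44 + d(12, m(2, 5)) = -90*44 - 10/5 = -3960 - 10*1/5 = -3960 - 2 = -3962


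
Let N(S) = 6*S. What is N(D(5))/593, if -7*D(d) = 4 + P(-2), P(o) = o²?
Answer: -48/4151 ≈ -0.011563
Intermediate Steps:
D(d) = -8/7 (D(d) = -(4 + (-2)²)/7 = -(4 + 4)/7 = -⅐*8 = -8/7)
N(D(5))/593 = (6*(-8/7))/593 = -48/7*1/593 = -48/4151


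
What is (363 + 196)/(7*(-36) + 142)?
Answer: -559/110 ≈ -5.0818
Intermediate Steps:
(363 + 196)/(7*(-36) + 142) = 559/(-252 + 142) = 559/(-110) = 559*(-1/110) = -559/110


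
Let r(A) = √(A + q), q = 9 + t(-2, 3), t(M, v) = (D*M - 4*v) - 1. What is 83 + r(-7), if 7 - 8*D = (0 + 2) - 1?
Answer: 83 + 5*I*√2/2 ≈ 83.0 + 3.5355*I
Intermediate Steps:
D = ¾ (D = 7/8 - ((0 + 2) - 1)/8 = 7/8 - (2 - 1)/8 = 7/8 - ⅛*1 = 7/8 - ⅛ = ¾ ≈ 0.75000)
t(M, v) = -1 - 4*v + 3*M/4 (t(M, v) = (3*M/4 - 4*v) - 1 = (-4*v + 3*M/4) - 1 = -1 - 4*v + 3*M/4)
q = -11/2 (q = 9 + (-1 - 4*3 + (¾)*(-2)) = 9 + (-1 - 12 - 3/2) = 9 - 29/2 = -11/2 ≈ -5.5000)
r(A) = √(-11/2 + A) (r(A) = √(A - 11/2) = √(-11/2 + A))
83 + r(-7) = 83 + √(-22 + 4*(-7))/2 = 83 + √(-22 - 28)/2 = 83 + √(-50)/2 = 83 + (5*I*√2)/2 = 83 + 5*I*√2/2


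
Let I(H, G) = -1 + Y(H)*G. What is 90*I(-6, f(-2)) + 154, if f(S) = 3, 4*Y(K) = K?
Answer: -341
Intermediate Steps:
Y(K) = K/4
I(H, G) = -1 + G*H/4 (I(H, G) = -1 + (H/4)*G = -1 + G*H/4)
90*I(-6, f(-2)) + 154 = 90*(-1 + (¼)*3*(-6)) + 154 = 90*(-1 - 9/2) + 154 = 90*(-11/2) + 154 = -495 + 154 = -341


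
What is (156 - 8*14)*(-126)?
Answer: -5544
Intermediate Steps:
(156 - 8*14)*(-126) = (156 - 112)*(-126) = 44*(-126) = -5544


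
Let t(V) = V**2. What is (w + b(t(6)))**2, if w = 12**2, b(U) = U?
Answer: 32400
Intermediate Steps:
w = 144
(w + b(t(6)))**2 = (144 + 6**2)**2 = (144 + 36)**2 = 180**2 = 32400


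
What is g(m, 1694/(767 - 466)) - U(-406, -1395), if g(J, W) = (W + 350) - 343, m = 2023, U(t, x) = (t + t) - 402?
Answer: 52745/43 ≈ 1226.6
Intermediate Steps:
U(t, x) = -402 + 2*t (U(t, x) = 2*t - 402 = -402 + 2*t)
g(J, W) = 7 + W (g(J, W) = (350 + W) - 343 = 7 + W)
g(m, 1694/(767 - 466)) - U(-406, -1395) = (7 + 1694/(767 - 466)) - (-402 + 2*(-406)) = (7 + 1694/301) - (-402 - 812) = (7 + 1694*(1/301)) - 1*(-1214) = (7 + 242/43) + 1214 = 543/43 + 1214 = 52745/43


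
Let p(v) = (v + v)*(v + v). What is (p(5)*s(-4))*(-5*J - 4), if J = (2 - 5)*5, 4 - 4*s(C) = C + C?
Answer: 21300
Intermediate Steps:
p(v) = 4*v**2 (p(v) = (2*v)*(2*v) = 4*v**2)
s(C) = 1 - C/2 (s(C) = 1 - (C + C)/4 = 1 - C/2)
J = -15 (J = -3*5 = -15)
(p(5)*s(-4))*(-5*J - 4) = ((4*5**2)*(1 - 1/2*(-4)))*(-5*(-15) - 4) = ((4*25)*(1 + 2))*(75 - 4) = (100*3)*71 = 300*71 = 21300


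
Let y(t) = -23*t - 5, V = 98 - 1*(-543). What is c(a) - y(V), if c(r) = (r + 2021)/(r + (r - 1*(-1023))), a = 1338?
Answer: 54556211/3699 ≈ 14749.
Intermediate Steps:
V = 641 (V = 98 + 543 = 641)
c(r) = (2021 + r)/(1023 + 2*r) (c(r) = (2021 + r)/(r + (r + 1023)) = (2021 + r)/(r + (1023 + r)) = (2021 + r)/(1023 + 2*r))
y(t) = -5 - 23*t
c(a) - y(V) = (2021 + 1338)/(1023 + 2*1338) - (-5 - 23*641) = 3359/(1023 + 2676) - (-5 - 14743) = 3359/3699 - 1*(-14748) = (1/3699)*3359 + 14748 = 3359/3699 + 14748 = 54556211/3699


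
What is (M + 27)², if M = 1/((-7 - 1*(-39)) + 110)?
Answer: 14707225/20164 ≈ 729.38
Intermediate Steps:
M = 1/142 (M = 1/((-7 + 39) + 110) = 1/(32 + 110) = 1/142 ≈ 0.0070423)
(M + 27)² = (1/142 + 27)² = (3835/142)² = 14707225/20164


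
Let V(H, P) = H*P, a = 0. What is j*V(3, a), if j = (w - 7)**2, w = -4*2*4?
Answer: 0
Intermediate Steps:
w = -32 (w = -8*4 = -32)
j = 1521 (j = (-32 - 7)**2 = (-39)**2 = 1521)
j*V(3, a) = 1521*(3*0) = 1521*0 = 0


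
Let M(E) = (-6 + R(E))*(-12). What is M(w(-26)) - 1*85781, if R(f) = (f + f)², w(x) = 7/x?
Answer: -14485409/169 ≈ -85713.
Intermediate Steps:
R(f) = 4*f² (R(f) = (2*f)² = 4*f²)
M(E) = 72 - 48*E² (M(E) = (-6 + 4*E²)*(-12) = 72 - 48*E²)
M(w(-26)) - 1*85781 = (72 - 48*(7/(-26))²) - 1*85781 = (72 - 48*(7*(-1/26))²) - 85781 = (72 - 48*(-7/26)²) - 85781 = (72 - 48*49/676) - 85781 = (72 - 588/169) - 85781 = 11580/169 - 85781 = -14485409/169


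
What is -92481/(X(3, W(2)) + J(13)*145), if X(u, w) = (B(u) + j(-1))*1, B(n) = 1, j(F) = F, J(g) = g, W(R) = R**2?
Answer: -3189/65 ≈ -49.062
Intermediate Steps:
X(u, w) = 0 (X(u, w) = (1 - 1)*1 = 0*1 = 0)
-92481/(X(3, W(2)) + J(13)*145) = -92481/(0 + 13*145) = -92481/(0 + 1885) = -92481/1885 = -92481*1/1885 = -3189/65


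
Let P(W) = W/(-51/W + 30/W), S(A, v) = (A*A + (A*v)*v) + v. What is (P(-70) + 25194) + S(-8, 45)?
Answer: 26609/3 ≈ 8869.7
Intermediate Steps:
S(A, v) = v + A² + A*v² (S(A, v) = (A² + A*v²) + v = v + A² + A*v²)
P(W) = -W²/21 (P(W) = W/((-21/W)) = W*(-W/21) = -W²/21)
(P(-70) + 25194) + S(-8, 45) = (-1/21*(-70)² + 25194) + (45 + (-8)² - 8*45²) = (-1/21*4900 + 25194) + (45 + 64 - 8*2025) = (-700/3 + 25194) + (45 + 64 - 16200) = 74882/3 - 16091 = 26609/3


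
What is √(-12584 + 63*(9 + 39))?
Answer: 2*I*√2390 ≈ 97.775*I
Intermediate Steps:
√(-12584 + 63*(9 + 39)) = √(-12584 + 63*48) = √(-12584 + 3024) = √(-9560) = 2*I*√2390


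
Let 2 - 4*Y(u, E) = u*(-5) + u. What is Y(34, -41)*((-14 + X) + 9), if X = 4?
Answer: -69/2 ≈ -34.500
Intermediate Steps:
Y(u, E) = ½ + u (Y(u, E) = ½ - (u*(-5) + u)/4 = ½ - (-5*u + u)/4 = ½ - (-1)*u = ½ + u)
Y(34, -41)*((-14 + X) + 9) = (½ + 34)*((-14 + 4) + 9) = 69*(-10 + 9)/2 = (69/2)*(-1) = -69/2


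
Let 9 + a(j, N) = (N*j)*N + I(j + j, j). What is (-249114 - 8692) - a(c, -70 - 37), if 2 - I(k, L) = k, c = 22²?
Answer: -5798147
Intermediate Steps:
c = 484
I(k, L) = 2 - k
a(j, N) = -7 - 2*j + j*N² (a(j, N) = -9 + ((N*j)*N + (2 - (j + j))) = -9 + (j*N² + (2 - 2*j)) = -9 + (2 - 2*j + j*N²) = -7 - 2*j + j*N²)
(-249114 - 8692) - a(c, -70 - 37) = (-249114 - 8692) - (-7 - 2*484 + 484*(-70 - 37)²) = -257806 - (-7 - 968 + 484*(-107)²) = -257806 - (-7 - 968 + 484*11449) = -257806 - (-7 - 968 + 5541316) = -257806 - 1*5540341 = -257806 - 5540341 = -5798147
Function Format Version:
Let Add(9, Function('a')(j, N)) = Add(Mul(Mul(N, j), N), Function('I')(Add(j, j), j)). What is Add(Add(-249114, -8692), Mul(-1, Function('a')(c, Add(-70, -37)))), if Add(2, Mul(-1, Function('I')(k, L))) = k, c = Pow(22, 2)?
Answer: -5798147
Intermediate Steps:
c = 484
Function('I')(k, L) = Add(2, Mul(-1, k))
Function('a')(j, N) = Add(-7, Mul(-2, j), Mul(j, Pow(N, 2))) (Function('a')(j, N) = Add(-9, Add(Mul(Mul(N, j), N), Add(2, Mul(-1, Add(j, j))))) = Add(-9, Add(Mul(j, Pow(N, 2)), Add(2, Mul(-1, Mul(2, j))))) = Add(-9, Add(Mul(j, Pow(N, 2)), Add(2, Mul(-2, j)))) = Add(-9, Add(2, Mul(-2, j), Mul(j, Pow(N, 2)))) = Add(-7, Mul(-2, j), Mul(j, Pow(N, 2))))
Add(Add(-249114, -8692), Mul(-1, Function('a')(c, Add(-70, -37)))) = Add(Add(-249114, -8692), Mul(-1, Add(-7, Mul(-2, 484), Mul(484, Pow(Add(-70, -37), 2))))) = Add(-257806, Mul(-1, Add(-7, -968, Mul(484, Pow(-107, 2))))) = Add(-257806, Mul(-1, Add(-7, -968, Mul(484, 11449)))) = Add(-257806, Mul(-1, Add(-7, -968, 5541316))) = Add(-257806, Mul(-1, 5540341)) = Add(-257806, -5540341) = -5798147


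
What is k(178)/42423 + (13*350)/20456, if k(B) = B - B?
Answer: 2275/10228 ≈ 0.22243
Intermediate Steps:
k(B) = 0
k(178)/42423 + (13*350)/20456 = 0/42423 + (13*350)/20456 = 0*(1/42423) + 4550*(1/20456) = 0 + 2275/10228 = 2275/10228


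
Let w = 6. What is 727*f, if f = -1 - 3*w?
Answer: -13813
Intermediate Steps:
f = -19 (f = -1 - 3*6 = -1 - 18 = -19)
727*f = 727*(-19) = -13813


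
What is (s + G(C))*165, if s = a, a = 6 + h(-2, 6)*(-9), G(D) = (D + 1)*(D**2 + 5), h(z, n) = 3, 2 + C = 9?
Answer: 67815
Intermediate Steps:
C = 7 (C = -2 + 9 = 7)
G(D) = (1 + D)*(5 + D**2)
a = -21 (a = 6 + 3*(-9) = 6 - 27 = -21)
s = -21
(s + G(C))*165 = (-21 + (5 + 7**2 + 7**3 + 5*7))*165 = (-21 + (5 + 49 + 343 + 35))*165 = (-21 + 432)*165 = 411*165 = 67815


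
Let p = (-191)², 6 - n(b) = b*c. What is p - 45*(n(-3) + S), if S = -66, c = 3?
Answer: 38776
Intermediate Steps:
n(b) = 6 - 3*b (n(b) = 6 - b*3 = 6 - 3*b)
p = 36481
p - 45*(n(-3) + S) = 36481 - 45*((6 - 3*(-3)) - 66) = 36481 - 45*((6 + 9) - 66) = 36481 - 45*(15 - 66) = 36481 - 45*(-51) = 36481 + 2295 = 38776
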